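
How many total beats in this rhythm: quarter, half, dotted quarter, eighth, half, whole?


Beat values:
  quarter = 1 beat
  half = 2 beats
  dotted quarter = 1.5 beats
  eighth = 0.5 beats
  half = 2 beats
  whole = 4 beats
Sum = 1 + 2 + 1.5 + 0.5 + 2 + 4
= 11 beats


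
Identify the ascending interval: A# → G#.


Let's work it out.
Letter names: A → G spans 7 letter names → a 7th
Semitones: A# → G# = 10 half-steps
A 7th of 10 semitones is a minor 7th
= minor 7th


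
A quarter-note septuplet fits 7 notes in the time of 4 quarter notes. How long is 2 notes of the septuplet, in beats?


Septuplet: 7 notes occupy the space of 4 quarter notes
Space = 4 × 1 = 4 beats
Each septuplet note = 4 / 7 = 4/7 beats
2 notes = 2 × 4/7 = 8/7
= 8/7 beats


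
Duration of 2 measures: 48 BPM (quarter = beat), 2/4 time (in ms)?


Quarter-note beat duration = 60000 / 48 ms
Beats per measure (2/4) = 2
One measure = 2 × 60000 / 48 = 120000 / 48 ms
2 measures = 2 × 120000 / 48 = 240000 / 48
= 5000.0 ms


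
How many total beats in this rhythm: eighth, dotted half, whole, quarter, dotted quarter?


Beat values:
  eighth = 0.5 beats
  dotted half = 3 beats
  whole = 4 beats
  quarter = 1 beat
  dotted quarter = 1.5 beats
Sum = 0.5 + 3 + 4 + 1 + 1.5
= 10 beats


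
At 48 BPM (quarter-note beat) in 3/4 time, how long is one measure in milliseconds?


Solution.
Quarter-note beat duration = 60000 / 48 ms
Beats per measure (3/4) = 3
One measure = 3 × 60000 / 48 = 180000 / 48 ms
= 3750.0 ms


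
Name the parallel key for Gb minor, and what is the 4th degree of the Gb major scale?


Solution.
Parallel keys share the same tonic but differ in mode
Gb minor → parallel is Gb major
Gb major scale: Gb Ab Bb Cb Db Eb F
= Gb major; 4th degree = Cb


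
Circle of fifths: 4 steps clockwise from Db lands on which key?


Let's work it out.
Each clockwise step on the circle of fifths moves up a perfect 5th
From Db: Db → Ab → Eb → Bb → F
= F


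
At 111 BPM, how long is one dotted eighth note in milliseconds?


Step by step:
One quarter-note beat = 60000 / BPM = 60000 / 111 ms
Dotted eighth note = 3/4 × quarter note
Duration = 3/4 × 60000 / 111 = 45000 / 111
= 405.4 ms


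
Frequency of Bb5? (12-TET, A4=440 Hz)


Solution.
f = 440 × 2^(n/12) where n = semitones from A4
Bb5: 13 semitones from A4
f = 440 × 2^(13/12)
f = 932.33 Hz


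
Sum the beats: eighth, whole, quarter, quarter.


Let's work it out.
Beat values:
  eighth = 0.5 beats
  whole = 4 beats
  quarter = 1 beat
  quarter = 1 beat
Sum = 0.5 + 4 + 1 + 1
= 6.5 beats


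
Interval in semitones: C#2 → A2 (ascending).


Let's work it out.
Absolute semitone position = octave×12 + chromatic position
C#2: 2×12 + 1 = 25
A2: 2×12 + 9 = 33
Difference = 33 - 25 = 8
= 8 semitones


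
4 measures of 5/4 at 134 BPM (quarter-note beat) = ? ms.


Solution.
Quarter-note beat duration = 60000 / 134 ms
Beats per measure (5/4) = 5
One measure = 5 × 60000 / 134 = 300000 / 134 ms
4 measures = 4 × 300000 / 134 = 1200000 / 134
= 8955.2 ms


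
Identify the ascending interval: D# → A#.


Reasoning:
Letter names: D → A spans 5 letter names → a 5th
Semitones: D# → A# = 7 half-steps
A 5th of 7 semitones is a perfect 5th
= perfect 5th


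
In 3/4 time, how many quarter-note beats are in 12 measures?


Step by step:
Time signature 3/4: the bottom number 4 means the quarter note gets one count
The top number 3 means 3 quarter-note beats per measure
Total = 3 × 12 measures
= 36 quarter-note beats


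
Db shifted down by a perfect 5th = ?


Reasoning:
perfect 5th: 5 letter names, 7 semitones
Letter: D - 4 → G
Pitch: Db - 7 semitones, spelled as a G → Gb
= Gb


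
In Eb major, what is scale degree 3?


Let's work it out.
Major scale pattern: W-W-H-W-W-W-H (2-2-1-2-2-2-1 semitones)
Starting from Eb:
  Eb + 2 semitones → F
  F + 2 semitones → G
  G + 1 semitone → Ab
  Ab + 2 semitones → Bb
  Bb + 2 semitones → C
  C + 2 semitones → D
  D + 1 semitone → Eb
Scale: Eb F G Ab Bb C D
Degree 3 = G


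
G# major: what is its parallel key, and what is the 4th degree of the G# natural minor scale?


Working:
Parallel keys share the same tonic but differ in mode
G# major → parallel is G# minor
G# natural minor scale: G# A# B C# D# E F#
= G# minor; 4th degree = C#


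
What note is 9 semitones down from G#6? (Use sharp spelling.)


Solution.
G#6: chromatic position 8 in octave 6 → absolute = 6×12 + 8 = 80
Transpose down 9: 80 - 9 = 71
71 = 5×12 + 11 → B in octave 5
Result = B5


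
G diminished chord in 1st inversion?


Reasoning:
Root position: G Bb Db
1st inversion: move root up an octave
Bass note: Bb
Notes (bottom to top) = Bb Db G


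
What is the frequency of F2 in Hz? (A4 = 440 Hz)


Working:
f = 440 × 2^(n/12) where n = semitones from A4
F2: -28 semitones from A4
f = 440 × 2^(-28/12)
f = 87.31 Hz


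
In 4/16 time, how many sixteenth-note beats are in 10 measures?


Step by step:
Time signature 4/16: the bottom number 16 means the sixteenth note gets one count
The top number 4 means 4 sixteenth-note beats per measure
Total = 4 × 10 measures
= 40 sixteenth-note beats


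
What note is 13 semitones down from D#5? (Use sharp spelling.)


D#5: chromatic position 3 in octave 5 → absolute = 5×12 + 3 = 63
Transpose down 13: 63 - 13 = 50
50 = 4×12 + 2 → D in octave 4
Result = D4


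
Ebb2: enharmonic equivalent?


Reasoning:
Enharmonic notes sound the same pitch but are spelled with different letter names
Ebb and D name the same pitch class
= D2


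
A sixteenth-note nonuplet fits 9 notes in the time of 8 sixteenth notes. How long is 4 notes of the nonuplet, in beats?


Let's work it out.
Nonuplet: 9 notes occupy the space of 8 sixteenth notes
Space = 8 × 1/4 = 2 beats
Each nonuplet note = 2 / 9 = 2/9 beats
4 notes = 4 × 2/9 = 8/9
= 8/9 beats


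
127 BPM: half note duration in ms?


One quarter-note beat = 60000 / BPM = 60000 / 127 ms
Half note = 2 × quarter note
Duration = 2 × 60000 / 127 = 120000 / 127
= 944.9 ms


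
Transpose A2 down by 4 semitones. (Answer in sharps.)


Let's work it out.
A2: chromatic position 9 in octave 2 → absolute = 2×12 + 9 = 33
Transpose down 4: 33 - 4 = 29
29 = 2×12 + 5 → F in octave 2
Result = F2


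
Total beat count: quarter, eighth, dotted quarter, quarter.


Step by step:
Beat values:
  quarter = 1 beat
  eighth = 0.5 beats
  dotted quarter = 1.5 beats
  quarter = 1 beat
Sum = 1 + 0.5 + 1.5 + 1
= 4 beats


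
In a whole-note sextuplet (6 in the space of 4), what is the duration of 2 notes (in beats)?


Sextuplet: 6 notes occupy the space of 4 whole notes
Space = 4 × 4 = 16 beats
Each sextuplet note = 16 / 6 = 8/3 beats
2 notes = 2 × 8/3 = 16/3
= 16/3 beats


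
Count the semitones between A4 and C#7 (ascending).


Reasoning:
Absolute semitone position = octave×12 + chromatic position
A4: 4×12 + 9 = 57
C#7: 7×12 + 1 = 85
Difference = 85 - 57 = 28
= 28 semitones


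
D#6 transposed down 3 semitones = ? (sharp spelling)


Solution.
D#6: chromatic position 3 in octave 6 → absolute = 6×12 + 3 = 75
Transpose down 3: 75 - 3 = 72
72 = 6×12 + 0 → C in octave 6
Result = C6


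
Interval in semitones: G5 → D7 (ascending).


Solution.
Absolute semitone position = octave×12 + chromatic position
G5: 5×12 + 7 = 67
D7: 7×12 + 2 = 86
Difference = 86 - 67 = 19
= 19 semitones


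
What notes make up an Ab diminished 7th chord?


Working:
Diminished 7th chord = root + minor 3rd + diminished 5th + diminished 7th
Seventh chords stack in thirds, so the letter names are A-C-E-G
Root: Ab
Minor 3rd above Ab: Cb
Diminished 5th above Ab: Ebb
Diminished 7th above Ab: Gbb
Chord = Ab Cb Ebb Gbb


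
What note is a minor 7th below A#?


A 7th spans 7 letter names, so from A we land on B
A minor 7th = 10 semitones below A#
Spell B at that pitch: B#
= B#


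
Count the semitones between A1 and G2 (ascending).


Reasoning:
Absolute semitone position = octave×12 + chromatic position
A1: 1×12 + 9 = 21
G2: 2×12 + 7 = 31
Difference = 31 - 21 = 10
= 10 semitones


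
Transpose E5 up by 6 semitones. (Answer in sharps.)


E5: chromatic position 4 in octave 5 → absolute = 5×12 + 4 = 64
Transpose up 6: 64 + 6 = 70
70 = 5×12 + 10 → A# in octave 5
Result = A#5


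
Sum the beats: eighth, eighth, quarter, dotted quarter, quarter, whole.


Let's work it out.
Beat values:
  eighth = 0.5 beats
  eighth = 0.5 beats
  quarter = 1 beat
  dotted quarter = 1.5 beats
  quarter = 1 beat
  whole = 4 beats
Sum = 0.5 + 0.5 + 1 + 1.5 + 1 + 4
= 8.5 beats


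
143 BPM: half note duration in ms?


One quarter-note beat = 60000 / BPM = 60000 / 143 ms
Half note = 2 × quarter note
Duration = 2 × 60000 / 143 = 120000 / 143
= 839.2 ms


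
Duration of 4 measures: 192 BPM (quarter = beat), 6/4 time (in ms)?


Quarter-note beat duration = 60000 / 192 ms
Beats per measure (6/4) = 6
One measure = 6 × 60000 / 192 = 360000 / 192 ms
4 measures = 4 × 360000 / 192 = 1440000 / 192
= 7500.0 ms


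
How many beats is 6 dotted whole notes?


Step by step:
Base whole note = 4 beats
Dot 1 adds half the previous value: +2
One dotted whole = 4 + 2 = 6
6 of them = 6 × 6 = 36
= 36 beats


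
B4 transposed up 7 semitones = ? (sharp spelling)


Reasoning:
B4: chromatic position 11 in octave 4 → absolute = 4×12 + 11 = 59
Transpose up 7: 59 + 7 = 66
66 = 5×12 + 6 → F# in octave 5
Result = F#5


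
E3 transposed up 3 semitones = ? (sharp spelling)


E3: chromatic position 4 in octave 3 → absolute = 3×12 + 4 = 40
Transpose up 3: 40 + 3 = 43
43 = 3×12 + 7 → G in octave 3
Result = G3


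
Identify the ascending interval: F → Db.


Letter names: F → D spans 6 letter names → a 6th
Semitones: F → Db = 8 half-steps
A 6th of 8 semitones is a minor 6th
= minor 6th


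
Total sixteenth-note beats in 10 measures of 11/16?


Time signature 11/16: the bottom number 16 means the sixteenth note gets one count
The top number 11 means 11 sixteenth-note beats per measure
Total = 11 × 10 measures
= 110 sixteenth-note beats


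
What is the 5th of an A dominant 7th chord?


Dominant 7th chord = root + major 3rd + perfect 5th + minor 7th
Seventh chords stack in thirds, so the letter names are A-C-E-G
Root: A
Major 3rd above A: C#
Perfect 5th above A: E
Minor 7th above A: G
The 5th = E


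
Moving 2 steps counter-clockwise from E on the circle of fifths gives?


Working:
Each counter-clockwise step moves down a perfect 5th (= up a perfect 4th)
From E: E → A → D
= D


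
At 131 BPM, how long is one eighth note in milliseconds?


One quarter-note beat = 60000 / BPM = 60000 / 131 ms
Eighth note = 1/2 × quarter note
Duration = 1/2 × 60000 / 131 = 30000 / 131
= 229.0 ms


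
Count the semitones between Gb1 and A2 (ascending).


Let's work it out.
Absolute semitone position = octave×12 + chromatic position
Gb1: 1×12 + 6 = 18
A2: 2×12 + 9 = 33
Difference = 33 - 18 = 15
= 15 semitones


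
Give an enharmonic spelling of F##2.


Solution.
Enharmonic notes sound the same pitch but are spelled with different letter names
F## and G name the same pitch class
= G2


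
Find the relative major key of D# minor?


The relative major shares the key signature and is a minor 3rd above the minor tonic
A minor 3rd above D# is F#
→ relative major of D# minor is F# major
= F# major


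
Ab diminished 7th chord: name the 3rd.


Step by step:
Diminished 7th chord = root + minor 3rd + diminished 5th + diminished 7th
Seventh chords stack in thirds, so the letter names are A-C-E-G
Root: Ab
Minor 3rd above Ab: Cb
Diminished 5th above Ab: Ebb
Diminished 7th above Ab: Gbb
The 3rd = Cb


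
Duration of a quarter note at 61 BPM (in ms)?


Working:
One quarter-note beat = 60000 / BPM = 60000 / 61 ms
Duration = 60000 / 61
= 983.6 ms


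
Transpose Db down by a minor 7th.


Let's work it out.
minor 7th: 7 letter names, 10 semitones
Letter: D - 6 → E
Pitch: Db - 10 semitones, spelled as an E → Eb
= Eb


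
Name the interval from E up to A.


Solution.
Letter names: E → A spans 4 letter names → a 4th
Semitones: E → A = 5 half-steps
A 4th of 5 semitones is a perfect 4th
= perfect 4th


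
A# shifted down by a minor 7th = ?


Working:
minor 7th: 7 letter names, 10 semitones
Letter: A - 6 → B
Pitch: A# - 10 semitones, spelled as a B → B#
= B#


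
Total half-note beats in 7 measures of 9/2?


Time signature 9/2: the bottom number 2 means the half note gets one count
The top number 9 means 9 half-note beats per measure
Total = 9 × 7 measures
= 63 half-note beats


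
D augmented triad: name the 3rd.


Working:
Augmented triad = root + major 3rd (4 semitones) + augmented 5th (8 semitones)
A triad on D stacks thirds, so the chord tones use letter names D-F-A
Root: D
Major 3rd above D: F#
Augmented 5th above D: A#
The 3rd = F#


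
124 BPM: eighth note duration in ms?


Working:
One quarter-note beat = 60000 / BPM = 60000 / 124 ms
Eighth note = 1/2 × quarter note
Duration = 1/2 × 60000 / 124 = 30000 / 124
= 241.9 ms


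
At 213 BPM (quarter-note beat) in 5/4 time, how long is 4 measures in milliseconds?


Let's work it out.
Quarter-note beat duration = 60000 / 213 ms
Beats per measure (5/4) = 5
One measure = 5 × 60000 / 213 = 300000 / 213 ms
4 measures = 4 × 300000 / 213 = 1200000 / 213
= 5633.8 ms


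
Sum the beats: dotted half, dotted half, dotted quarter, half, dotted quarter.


Reasoning:
Beat values:
  dotted half = 3 beats
  dotted half = 3 beats
  dotted quarter = 1.5 beats
  half = 2 beats
  dotted quarter = 1.5 beats
Sum = 3 + 3 + 1.5 + 2 + 1.5
= 11 beats


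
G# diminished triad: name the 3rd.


Diminished triad = root + minor 3rd (3 semitones) + diminished 5th (6 semitones)
A triad on G# stacks thirds, so the chord tones use letter names G-B-D
Root: G#
Minor 3rd above G#: B
Diminished 5th above G#: D
The 3rd = B


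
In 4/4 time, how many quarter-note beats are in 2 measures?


Working:
Time signature 4/4: the bottom number 4 means the quarter note gets one count
The top number 4 means 4 quarter-note beats per measure
Total = 4 × 2 measures
= 8 quarter-note beats


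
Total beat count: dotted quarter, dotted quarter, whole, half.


Reasoning:
Beat values:
  dotted quarter = 1.5 beats
  dotted quarter = 1.5 beats
  whole = 4 beats
  half = 2 beats
Sum = 1.5 + 1.5 + 4 + 2
= 9 beats


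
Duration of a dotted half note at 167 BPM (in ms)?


One quarter-note beat = 60000 / BPM = 60000 / 167 ms
Dotted half note = 3 × quarter note
Duration = 3 × 60000 / 167 = 180000 / 167
= 1077.8 ms


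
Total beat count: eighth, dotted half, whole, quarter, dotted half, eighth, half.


Let's work it out.
Beat values:
  eighth = 0.5 beats
  dotted half = 3 beats
  whole = 4 beats
  quarter = 1 beat
  dotted half = 3 beats
  eighth = 0.5 beats
  half = 2 beats
Sum = 0.5 + 3 + 4 + 1 + 3 + 0.5 + 2
= 14 beats


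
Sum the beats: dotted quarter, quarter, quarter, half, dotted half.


Reasoning:
Beat values:
  dotted quarter = 1.5 beats
  quarter = 1 beat
  quarter = 1 beat
  half = 2 beats
  dotted half = 3 beats
Sum = 1.5 + 1 + 1 + 2 + 3
= 8.5 beats


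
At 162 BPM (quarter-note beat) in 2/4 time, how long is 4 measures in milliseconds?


Reasoning:
Quarter-note beat duration = 60000 / 162 ms
Beats per measure (2/4) = 2
One measure = 2 × 60000 / 162 = 120000 / 162 ms
4 measures = 4 × 120000 / 162 = 480000 / 162
= 2963.0 ms


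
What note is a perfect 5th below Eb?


Step by step:
A 5th spans 5 letter names, so from E we land on A
A perfect 5th = 7 semitones below Eb
Spell A at that pitch: Ab
= Ab


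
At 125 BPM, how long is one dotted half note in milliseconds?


Reasoning:
One quarter-note beat = 60000 / BPM = 60000 / 125 ms
Dotted half note = 3 × quarter note
Duration = 3 × 60000 / 125 = 180000 / 125
= 1440.0 ms


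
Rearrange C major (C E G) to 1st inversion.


Root position: C E G
1st inversion: move root up an octave
Bass note: E
Notes (bottom to top) = E G C


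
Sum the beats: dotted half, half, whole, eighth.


Working:
Beat values:
  dotted half = 3 beats
  half = 2 beats
  whole = 4 beats
  eighth = 0.5 beats
Sum = 3 + 2 + 4 + 0.5
= 9.5 beats


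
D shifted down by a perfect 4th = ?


perfect 4th: 4 letter names, 5 semitones
Letter: D - 3 → A
Pitch: D - 5 semitones, spelled as an A → A
= A


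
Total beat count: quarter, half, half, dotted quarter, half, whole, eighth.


Beat values:
  quarter = 1 beat
  half = 2 beats
  half = 2 beats
  dotted quarter = 1.5 beats
  half = 2 beats
  whole = 4 beats
  eighth = 0.5 beats
Sum = 1 + 2 + 2 + 1.5 + 2 + 4 + 0.5
= 13 beats


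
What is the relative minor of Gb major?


Working:
The relative minor shares the major's key signature and starts on its 6th degree
6th degree = a major 6th above the tonic; a major 6th above Gb is Eb
→ relative minor of Gb major is Eb minor
= Eb minor


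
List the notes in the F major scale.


Working:
Major scale pattern: W-W-H-W-W-W-H (2-2-1-2-2-2-1 semitones)
Starting from F:
  F + 2 semitones → G
  G + 2 semitones → A
  A + 1 semitone → Bb
  Bb + 2 semitones → C
  C + 2 semitones → D
  D + 2 semitones → E
  E + 1 semitone → F
Scale = F G A Bb C D E


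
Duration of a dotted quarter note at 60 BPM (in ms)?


Step by step:
One quarter-note beat = 60000 / BPM = 60000 / 60 ms
Dotted quarter note = 3/2 × quarter note
Duration = 3/2 × 60000 / 60 = 90000 / 60
= 1500.0 ms


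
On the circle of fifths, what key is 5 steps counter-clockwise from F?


Each counter-clockwise step moves down a perfect 5th (= up a perfect 4th)
From F: F → Bb → Eb → Ab → Db → F#/Gb
= F#/Gb


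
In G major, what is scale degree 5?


Let's work it out.
Major scale pattern: W-W-H-W-W-W-H (2-2-1-2-2-2-1 semitones)
Starting from G:
  G + 2 semitones → A
  A + 2 semitones → B
  B + 1 semitone → C
  C + 2 semitones → D
  D + 2 semitones → E
  E + 2 semitones → F#
  F# + 1 semitone → G
Scale: G A B C D E F#
Degree 5 = D


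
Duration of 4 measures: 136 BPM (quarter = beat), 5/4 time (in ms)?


Working:
Quarter-note beat duration = 60000 / 136 ms
Beats per measure (5/4) = 5
One measure = 5 × 60000 / 136 = 300000 / 136 ms
4 measures = 4 × 300000 / 136 = 1200000 / 136
= 8823.5 ms


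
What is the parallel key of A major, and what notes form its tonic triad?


Solution.
Parallel keys share the same tonic but differ in mode
A major → parallel is A minor
Tonic triad of A minor = A C E
= A minor; triad = A C E


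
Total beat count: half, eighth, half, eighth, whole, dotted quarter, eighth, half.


Step by step:
Beat values:
  half = 2 beats
  eighth = 0.5 beats
  half = 2 beats
  eighth = 0.5 beats
  whole = 4 beats
  dotted quarter = 1.5 beats
  eighth = 0.5 beats
  half = 2 beats
Sum = 2 + 0.5 + 2 + 0.5 + 4 + 1.5 + 0.5 + 2
= 13 beats


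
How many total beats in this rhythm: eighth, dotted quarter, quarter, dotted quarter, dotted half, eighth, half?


Reasoning:
Beat values:
  eighth = 0.5 beats
  dotted quarter = 1.5 beats
  quarter = 1 beat
  dotted quarter = 1.5 beats
  dotted half = 3 beats
  eighth = 0.5 beats
  half = 2 beats
Sum = 0.5 + 1.5 + 1 + 1.5 + 3 + 0.5 + 2
= 10 beats


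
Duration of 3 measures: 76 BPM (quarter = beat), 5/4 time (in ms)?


Quarter-note beat duration = 60000 / 76 ms
Beats per measure (5/4) = 5
One measure = 5 × 60000 / 76 = 300000 / 76 ms
3 measures = 3 × 300000 / 76 = 900000 / 76
= 11842.1 ms


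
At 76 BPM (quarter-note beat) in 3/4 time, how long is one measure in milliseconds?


Reasoning:
Quarter-note beat duration = 60000 / 76 ms
Beats per measure (3/4) = 3
One measure = 3 × 60000 / 76 = 180000 / 76 ms
= 2368.4 ms


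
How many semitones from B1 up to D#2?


Working:
Absolute semitone position = octave×12 + chromatic position
B1: 1×12 + 11 = 23
D#2: 2×12 + 3 = 27
Difference = 27 - 23 = 4
= 4 semitones


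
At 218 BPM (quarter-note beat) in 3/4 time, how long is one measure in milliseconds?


Reasoning:
Quarter-note beat duration = 60000 / 218 ms
Beats per measure (3/4) = 3
One measure = 3 × 60000 / 218 = 180000 / 218 ms
= 825.7 ms


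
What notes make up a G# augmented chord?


Step by step:
Augmented triad = root + major 3rd (4 semitones) + augmented 5th (8 semitones)
A triad on G# stacks thirds, so the chord tones use letter names G-B-D
Root: G#
Major 3rd above G#: B#
Augmented 5th above G#: D##
Chord = G# B# D##


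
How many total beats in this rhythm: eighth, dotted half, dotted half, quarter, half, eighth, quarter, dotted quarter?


Let's work it out.
Beat values:
  eighth = 0.5 beats
  dotted half = 3 beats
  dotted half = 3 beats
  quarter = 1 beat
  half = 2 beats
  eighth = 0.5 beats
  quarter = 1 beat
  dotted quarter = 1.5 beats
Sum = 0.5 + 3 + 3 + 1 + 2 + 0.5 + 1 + 1.5
= 12.5 beats


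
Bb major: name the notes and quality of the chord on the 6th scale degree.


Solution.
Bb major scale: Bb C D Eb F G A
Diatonic triad on degree 6 stacks scale notes 6, 1, 3: G Bb D
G→Bb = 3 semitones; G→D = 7 semitones → minor triad
= G Bb D (minor)


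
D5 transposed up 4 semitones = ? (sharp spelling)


Solution.
D5: chromatic position 2 in octave 5 → absolute = 5×12 + 2 = 62
Transpose up 4: 62 + 4 = 66
66 = 5×12 + 6 → F# in octave 5
Result = F#5


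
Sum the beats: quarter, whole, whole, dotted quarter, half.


Step by step:
Beat values:
  quarter = 1 beat
  whole = 4 beats
  whole = 4 beats
  dotted quarter = 1.5 beats
  half = 2 beats
Sum = 1 + 4 + 4 + 1.5 + 2
= 12.5 beats


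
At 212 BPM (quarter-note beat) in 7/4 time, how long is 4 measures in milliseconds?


Step by step:
Quarter-note beat duration = 60000 / 212 ms
Beats per measure (7/4) = 7
One measure = 7 × 60000 / 212 = 420000 / 212 ms
4 measures = 4 × 420000 / 212 = 1680000 / 212
= 7924.5 ms


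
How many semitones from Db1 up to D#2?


Solution.
Absolute semitone position = octave×12 + chromatic position
Db1: 1×12 + 1 = 13
D#2: 2×12 + 3 = 27
Difference = 27 - 13 = 14
= 14 semitones


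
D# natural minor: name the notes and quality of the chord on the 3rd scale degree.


Step by step:
D# natural minor scale: D# E# F# G# A# B C#
Diatonic triad on degree 3 stacks scale notes 3, 5, 7: F# A# C#
F#→A# = 4 semitones; F#→C# = 7 semitones → major triad
= F# A# C# (major)


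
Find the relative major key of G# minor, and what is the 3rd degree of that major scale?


Solution.
The relative major shares the key signature and is a minor 3rd above the minor tonic
A minor 3rd above G# is B
→ relative major of G# minor is B major
B major scale: B C# D# E F# G# A#
= B major; 3rd degree = D#


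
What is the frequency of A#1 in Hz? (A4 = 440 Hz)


Solution.
f = 440 × 2^(n/12) where n = semitones from A4
A#1: -35 semitones from A4
f = 440 × 2^(-35/12)
f = 58.27 Hz


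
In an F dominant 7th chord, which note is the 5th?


Step by step:
Dominant 7th chord = root + major 3rd + perfect 5th + minor 7th
Seventh chords stack in thirds, so the letter names are F-A-C-E
Root: F
Major 3rd above F: A
Perfect 5th above F: C
Minor 7th above F: Eb
The 5th = C


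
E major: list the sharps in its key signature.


Sharp major keys follow the circle of fifths: C(0), G(1), D(2), A(3), E(4), B(5), F#(6), C#(7)
E major has 4 sharps
Order of sharps: F# C# G# D# A# E# B# → first 4: F#, C#, G#, D#
= F#, C#, G#, D#


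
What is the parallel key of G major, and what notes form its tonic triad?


Reasoning:
Parallel keys share the same tonic but differ in mode
G major → parallel is G minor
Tonic triad of G minor = G Bb D
= G minor; triad = G Bb D


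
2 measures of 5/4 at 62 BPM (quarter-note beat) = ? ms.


Quarter-note beat duration = 60000 / 62 ms
Beats per measure (5/4) = 5
One measure = 5 × 60000 / 62 = 300000 / 62 ms
2 measures = 2 × 300000 / 62 = 600000 / 62
= 9677.4 ms


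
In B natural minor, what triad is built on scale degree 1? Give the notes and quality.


Reasoning:
B natural minor scale: B C# D E F# G A
Diatonic triad on degree 1 stacks scale notes 1, 3, 5: B D F#
B→D = 3 semitones; B→F# = 7 semitones → minor triad
= B D F# (minor)


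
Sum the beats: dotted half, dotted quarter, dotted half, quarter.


Reasoning:
Beat values:
  dotted half = 3 beats
  dotted quarter = 1.5 beats
  dotted half = 3 beats
  quarter = 1 beat
Sum = 3 + 1.5 + 3 + 1
= 8.5 beats


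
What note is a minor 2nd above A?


Step by step:
A 2nd spans 2 letter names, so from A we land on B
A minor 2nd = 1 semitone above A
Spell B at that pitch: Bb
= Bb


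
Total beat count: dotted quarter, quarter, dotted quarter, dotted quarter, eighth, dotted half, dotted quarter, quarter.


Let's work it out.
Beat values:
  dotted quarter = 1.5 beats
  quarter = 1 beat
  dotted quarter = 1.5 beats
  dotted quarter = 1.5 beats
  eighth = 0.5 beats
  dotted half = 3 beats
  dotted quarter = 1.5 beats
  quarter = 1 beat
Sum = 1.5 + 1 + 1.5 + 1.5 + 0.5 + 3 + 1.5 + 1
= 11.5 beats


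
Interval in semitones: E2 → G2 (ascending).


Working:
Absolute semitone position = octave×12 + chromatic position
E2: 2×12 + 4 = 28
G2: 2×12 + 7 = 31
Difference = 31 - 28 = 3
= 3 semitones


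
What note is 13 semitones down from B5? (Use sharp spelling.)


B5: chromatic position 11 in octave 5 → absolute = 5×12 + 11 = 71
Transpose down 13: 71 - 13 = 58
58 = 4×12 + 10 → A# in octave 4
Result = A#4


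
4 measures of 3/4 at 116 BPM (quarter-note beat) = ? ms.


Quarter-note beat duration = 60000 / 116 ms
Beats per measure (3/4) = 3
One measure = 3 × 60000 / 116 = 180000 / 116 ms
4 measures = 4 × 180000 / 116 = 720000 / 116
= 6206.9 ms


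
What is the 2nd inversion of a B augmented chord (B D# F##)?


Reasoning:
Root position: B D# F##
2nd inversion: move root and 3rd up an octave
Bass note: F##
Notes (bottom to top) = F## B D#


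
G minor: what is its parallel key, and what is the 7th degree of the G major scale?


Let's work it out.
Parallel keys share the same tonic but differ in mode
G minor → parallel is G major
G major scale: G A B C D E F#
= G major; 7th degree = F#


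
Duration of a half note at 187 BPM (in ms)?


Working:
One quarter-note beat = 60000 / BPM = 60000 / 187 ms
Half note = 2 × quarter note
Duration = 2 × 60000 / 187 = 120000 / 187
= 641.7 ms


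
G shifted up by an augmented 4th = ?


augmented 4th: 4 letter names, 6 semitones
Letter: G + 3 → C
Pitch: G + 6 semitones, spelled as a C → C#
= C#


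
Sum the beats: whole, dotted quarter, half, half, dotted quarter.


Let's work it out.
Beat values:
  whole = 4 beats
  dotted quarter = 1.5 beats
  half = 2 beats
  half = 2 beats
  dotted quarter = 1.5 beats
Sum = 4 + 1.5 + 2 + 2 + 1.5
= 11 beats


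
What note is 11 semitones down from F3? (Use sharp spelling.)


F3: chromatic position 5 in octave 3 → absolute = 3×12 + 5 = 41
Transpose down 11: 41 - 11 = 30
30 = 2×12 + 6 → F# in octave 2
Result = F#2


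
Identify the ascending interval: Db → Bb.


Letter names: D → B spans 6 letter names → a 6th
Semitones: Db → Bb = 9 half-steps
A 6th of 9 semitones is a major 6th
= major 6th


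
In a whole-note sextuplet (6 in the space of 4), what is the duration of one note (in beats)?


Sextuplet: 6 notes occupy the space of 4 whole notes
Space = 4 × 4 = 16 beats
Each sextuplet note = 16 / 6 = 8/3 beats
= 8/3 beats


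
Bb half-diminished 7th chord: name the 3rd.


Solution.
Half-diminished 7th chord = root + minor 3rd + diminished 5th + minor 7th
Seventh chords stack in thirds, so the letter names are B-D-F-A
Root: Bb
Minor 3rd above Bb: Db
Diminished 5th above Bb: Fb
Minor 7th above Bb: Ab
The 3rd = Db


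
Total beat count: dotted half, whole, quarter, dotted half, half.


Beat values:
  dotted half = 3 beats
  whole = 4 beats
  quarter = 1 beat
  dotted half = 3 beats
  half = 2 beats
Sum = 3 + 4 + 1 + 3 + 2
= 13 beats


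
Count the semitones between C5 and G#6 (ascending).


Absolute semitone position = octave×12 + chromatic position
C5: 5×12 + 0 = 60
G#6: 6×12 + 8 = 80
Difference = 80 - 60 = 20
= 20 semitones


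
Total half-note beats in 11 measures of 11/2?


Solution.
Time signature 11/2: the bottom number 2 means the half note gets one count
The top number 11 means 11 half-note beats per measure
Total = 11 × 11 measures
= 121 half-note beats


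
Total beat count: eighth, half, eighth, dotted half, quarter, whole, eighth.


Solution.
Beat values:
  eighth = 0.5 beats
  half = 2 beats
  eighth = 0.5 beats
  dotted half = 3 beats
  quarter = 1 beat
  whole = 4 beats
  eighth = 0.5 beats
Sum = 0.5 + 2 + 0.5 + 3 + 1 + 4 + 0.5
= 11.5 beats


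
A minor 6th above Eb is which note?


Let's work it out.
A 6th spans 6 letter names, so from E we land on C
A minor 6th = 8 semitones above Eb
Spell C at that pitch: Cb
= Cb


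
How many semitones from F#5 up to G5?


Absolute semitone position = octave×12 + chromatic position
F#5: 5×12 + 6 = 66
G5: 5×12 + 7 = 67
Difference = 67 - 66 = 1
= 1 semitone


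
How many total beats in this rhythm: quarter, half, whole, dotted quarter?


Working:
Beat values:
  quarter = 1 beat
  half = 2 beats
  whole = 4 beats
  dotted quarter = 1.5 beats
Sum = 1 + 2 + 4 + 1.5
= 8.5 beats


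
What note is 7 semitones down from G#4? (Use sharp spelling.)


Step by step:
G#4: chromatic position 8 in octave 4 → absolute = 4×12 + 8 = 56
Transpose down 7: 56 - 7 = 49
49 = 4×12 + 1 → C# in octave 4
Result = C#4


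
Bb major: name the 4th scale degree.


Working:
Major scale pattern: W-W-H-W-W-W-H (2-2-1-2-2-2-1 semitones)
Starting from Bb:
  Bb + 2 semitones → C
  C + 2 semitones → D
  D + 1 semitone → Eb
  Eb + 2 semitones → F
  F + 2 semitones → G
  G + 2 semitones → A
  A + 1 semitone → Bb
Scale: Bb C D Eb F G A
Degree 4 = Eb


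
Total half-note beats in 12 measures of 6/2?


Solution.
Time signature 6/2: the bottom number 2 means the half note gets one count
The top number 6 means 6 half-note beats per measure
Total = 6 × 12 measures
= 72 half-note beats


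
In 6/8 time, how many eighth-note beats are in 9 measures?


Working:
Time signature 6/8: the bottom number 8 means the eighth note gets one count
The top number 6 means 6 eighth-note beats per measure
Total = 6 × 9 measures
= 54 eighth-note beats


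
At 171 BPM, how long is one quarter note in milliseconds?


Reasoning:
One quarter-note beat = 60000 / BPM = 60000 / 171 ms
Duration = 60000 / 171
= 350.9 ms


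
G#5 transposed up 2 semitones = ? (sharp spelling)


Step by step:
G#5: chromatic position 8 in octave 5 → absolute = 5×12 + 8 = 68
Transpose up 2: 68 + 2 = 70
70 = 5×12 + 10 → A# in octave 5
Result = A#5


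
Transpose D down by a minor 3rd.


minor 3rd: 3 letter names, 3 semitones
Letter: D - 2 → B
Pitch: D - 3 semitones, spelled as a B → B
= B


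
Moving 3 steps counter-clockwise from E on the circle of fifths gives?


Let's work it out.
Each counter-clockwise step moves down a perfect 5th (= up a perfect 4th)
From E: E → A → D → G
= G


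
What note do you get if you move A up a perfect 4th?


Let's work it out.
perfect 4th: 4 letter names, 5 semitones
Letter: A + 3 → D
Pitch: A + 5 semitones, spelled as a D → D
= D


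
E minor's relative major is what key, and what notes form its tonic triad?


The relative major shares the key signature and is a minor 3rd above the minor tonic
A minor 3rd above E is G
→ relative major of E minor is G major
Tonic triad of G major = root + major 3rd + perfect 5th = G B D
= G major; triad = G B D


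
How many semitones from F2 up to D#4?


Solution.
Absolute semitone position = octave×12 + chromatic position
F2: 2×12 + 5 = 29
D#4: 4×12 + 3 = 51
Difference = 51 - 29 = 22
= 22 semitones


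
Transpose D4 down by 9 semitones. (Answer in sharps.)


Step by step:
D4: chromatic position 2 in octave 4 → absolute = 4×12 + 2 = 50
Transpose down 9: 50 - 9 = 41
41 = 3×12 + 5 → F in octave 3
Result = F3


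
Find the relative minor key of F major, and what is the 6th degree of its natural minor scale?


Working:
The relative minor shares the major's key signature and starts on its 6th degree
6th degree = a major 6th above the tonic; a major 6th above F is D
→ relative minor of F major is D minor
D natural minor scale: D E F G A Bb C
= D minor; 6th degree = Bb


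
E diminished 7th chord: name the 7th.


Solution.
Diminished 7th chord = root + minor 3rd + diminished 5th + diminished 7th
Seventh chords stack in thirds, so the letter names are E-G-B-D
Root: E
Minor 3rd above E: G
Diminished 5th above E: Bb
Diminished 7th above E: Db
The 7th = Db


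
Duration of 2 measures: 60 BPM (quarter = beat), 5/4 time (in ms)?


Working:
Quarter-note beat duration = 60000 / 60 ms
Beats per measure (5/4) = 5
One measure = 5 × 60000 / 60 = 300000 / 60 ms
2 measures = 2 × 300000 / 60 = 600000 / 60
= 10000.0 ms


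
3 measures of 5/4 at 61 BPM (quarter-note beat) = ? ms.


Step by step:
Quarter-note beat duration = 60000 / 61 ms
Beats per measure (5/4) = 5
One measure = 5 × 60000 / 61 = 300000 / 61 ms
3 measures = 3 × 300000 / 61 = 900000 / 61
= 14754.1 ms


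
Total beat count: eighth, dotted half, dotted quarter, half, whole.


Let's work it out.
Beat values:
  eighth = 0.5 beats
  dotted half = 3 beats
  dotted quarter = 1.5 beats
  half = 2 beats
  whole = 4 beats
Sum = 0.5 + 3 + 1.5 + 2 + 4
= 11 beats


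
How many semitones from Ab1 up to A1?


Absolute semitone position = octave×12 + chromatic position
Ab1: 1×12 + 8 = 20
A1: 1×12 + 9 = 21
Difference = 21 - 20 = 1
= 1 semitone


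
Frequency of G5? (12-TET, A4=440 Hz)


Reasoning:
f = 440 × 2^(n/12) where n = semitones from A4
G5: 10 semitones from A4
f = 440 × 2^(10/12)
f = 783.99 Hz


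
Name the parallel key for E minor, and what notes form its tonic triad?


Solution.
Parallel keys share the same tonic but differ in mode
E minor → parallel is E major
Tonic triad of E major = E G# B
= E major; triad = E G# B


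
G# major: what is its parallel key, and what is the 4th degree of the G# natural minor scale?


Working:
Parallel keys share the same tonic but differ in mode
G# major → parallel is G# minor
G# natural minor scale: G# A# B C# D# E F#
= G# minor; 4th degree = C#


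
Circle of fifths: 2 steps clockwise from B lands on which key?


Each clockwise step on the circle of fifths moves up a perfect 5th
From B: B → F#/Gb → Db
= Db


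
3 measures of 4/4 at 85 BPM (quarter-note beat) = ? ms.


Quarter-note beat duration = 60000 / 85 ms
Beats per measure (4/4) = 4
One measure = 4 × 60000 / 85 = 240000 / 85 ms
3 measures = 3 × 240000 / 85 = 720000 / 85
= 8470.6 ms


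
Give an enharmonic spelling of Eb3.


Solution.
Enharmonic notes sound the same pitch but are spelled with different letter names
Eb and D# name the same pitch class
= D#3


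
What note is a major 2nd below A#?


Step by step:
A 2nd spans 2 letter names, so from A we land on G
A major 2nd = 2 semitones below A#
Spell G at that pitch: G#
= G#


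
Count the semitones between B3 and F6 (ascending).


Step by step:
Absolute semitone position = octave×12 + chromatic position
B3: 3×12 + 11 = 47
F6: 6×12 + 5 = 77
Difference = 77 - 47 = 30
= 30 semitones


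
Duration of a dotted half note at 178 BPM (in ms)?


Let's work it out.
One quarter-note beat = 60000 / BPM = 60000 / 178 ms
Dotted half note = 3 × quarter note
Duration = 3 × 60000 / 178 = 180000 / 178
= 1011.2 ms


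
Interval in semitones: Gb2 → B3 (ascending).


Absolute semitone position = octave×12 + chromatic position
Gb2: 2×12 + 6 = 30
B3: 3×12 + 11 = 47
Difference = 47 - 30 = 17
= 17 semitones


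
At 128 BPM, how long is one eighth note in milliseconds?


Let's work it out.
One quarter-note beat = 60000 / BPM = 60000 / 128 ms
Eighth note = 1/2 × quarter note
Duration = 1/2 × 60000 / 128 = 30000 / 128
= 234.4 ms


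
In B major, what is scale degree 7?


Major scale pattern: W-W-H-W-W-W-H (2-2-1-2-2-2-1 semitones)
Starting from B:
  B + 2 semitones → C#
  C# + 2 semitones → D#
  D# + 1 semitone → E
  E + 2 semitones → F#
  F# + 2 semitones → G#
  G# + 2 semitones → A#
  A# + 1 semitone → B
Scale: B C# D# E F# G# A#
Degree 7 = A#


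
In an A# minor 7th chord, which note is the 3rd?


Reasoning:
Minor 7th chord = root + minor 3rd + perfect 5th + minor 7th
Seventh chords stack in thirds, so the letter names are A-C-E-G
Root: A#
Minor 3rd above A#: C#
Perfect 5th above A#: E#
Minor 7th above A#: G#
The 3rd = C#


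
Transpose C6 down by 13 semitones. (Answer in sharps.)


C6: chromatic position 0 in octave 6 → absolute = 6×12 + 0 = 72
Transpose down 13: 72 - 13 = 59
59 = 4×12 + 11 → B in octave 4
Result = B4


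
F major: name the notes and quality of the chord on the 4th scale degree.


Step by step:
F major scale: F G A Bb C D E
Diatonic triad on degree 4 stacks scale notes 4, 6, 1: Bb D F
Bb→D = 4 semitones; Bb→F = 7 semitones → major triad
= Bb D F (major)


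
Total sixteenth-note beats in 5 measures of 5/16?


Solution.
Time signature 5/16: the bottom number 16 means the sixteenth note gets one count
The top number 5 means 5 sixteenth-note beats per measure
Total = 5 × 5 measures
= 25 sixteenth-note beats


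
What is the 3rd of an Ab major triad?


Major triad = root + major 3rd (4 semitones) + perfect 5th (7 semitones)
A triad on Ab stacks thirds, so the chord tones use letter names A-C-E
Root: Ab
Major 3rd above Ab: C
Perfect 5th above Ab: Eb
The 3rd = C


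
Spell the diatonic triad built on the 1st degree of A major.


Working:
A major scale: A B C# D E F# G#
Diatonic triad on degree 1 stacks scale notes 1, 3, 5: A C# E
A→C# = 4 semitones; A→E = 7 semitones → major triad
= A C# E (major)


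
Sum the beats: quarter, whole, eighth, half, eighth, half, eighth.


Solution.
Beat values:
  quarter = 1 beat
  whole = 4 beats
  eighth = 0.5 beats
  half = 2 beats
  eighth = 0.5 beats
  half = 2 beats
  eighth = 0.5 beats
Sum = 1 + 4 + 0.5 + 2 + 0.5 + 2 + 0.5
= 10.5 beats


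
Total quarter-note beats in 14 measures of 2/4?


Solution.
Time signature 2/4: the bottom number 4 means the quarter note gets one count
The top number 2 means 2 quarter-note beats per measure
Total = 2 × 14 measures
= 28 quarter-note beats


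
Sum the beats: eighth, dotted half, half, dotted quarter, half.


Working:
Beat values:
  eighth = 0.5 beats
  dotted half = 3 beats
  half = 2 beats
  dotted quarter = 1.5 beats
  half = 2 beats
Sum = 0.5 + 3 + 2 + 1.5 + 2
= 9 beats


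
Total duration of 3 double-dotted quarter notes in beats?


Solution.
Base quarter note = 1 beat
Dot 1 adds half the previous value: +1/2
Dot 2 adds half the previous value: +1/4
One double-dotted quarter = 1 + 1/2 + 1/4 = 7/4
3 of them = 3 × 7/4 = 21/4
= 21/4 beats


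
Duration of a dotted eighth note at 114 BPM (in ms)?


Step by step:
One quarter-note beat = 60000 / BPM = 60000 / 114 ms
Dotted eighth note = 3/4 × quarter note
Duration = 3/4 × 60000 / 114 = 45000 / 114
= 394.7 ms


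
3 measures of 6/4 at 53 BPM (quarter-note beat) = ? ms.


Reasoning:
Quarter-note beat duration = 60000 / 53 ms
Beats per measure (6/4) = 6
One measure = 6 × 60000 / 53 = 360000 / 53 ms
3 measures = 3 × 360000 / 53 = 1080000 / 53
= 20377.4 ms


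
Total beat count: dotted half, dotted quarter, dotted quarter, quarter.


Beat values:
  dotted half = 3 beats
  dotted quarter = 1.5 beats
  dotted quarter = 1.5 beats
  quarter = 1 beat
Sum = 3 + 1.5 + 1.5 + 1
= 7 beats
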